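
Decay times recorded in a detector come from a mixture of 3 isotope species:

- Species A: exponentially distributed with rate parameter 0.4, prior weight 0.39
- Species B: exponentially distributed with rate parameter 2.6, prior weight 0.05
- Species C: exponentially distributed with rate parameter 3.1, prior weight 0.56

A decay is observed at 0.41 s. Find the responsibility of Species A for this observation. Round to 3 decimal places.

P(component k | x) = π_k·f_k(x) / marginal(x), where marginal(x) = Σ_j π_j·f_j(x).
Component likelihoods at x = 0.41 s:
  p_A = 0.339497
  p_B = 0.895397
  p_C = 0.869708
Multiply by the mixture weights:
  π_A·p_A = 0.39 × 0.339497 = 0.132404
  π_B·p_B = 0.05 × 0.895397 = 0.0447698
  π_C·p_C = 0.56 × 0.869708 = 0.487036
Sum: 0.132404 + 0.0447698 + 0.487036 = 0.66421
P(Species A | the observation) = 0.132404 / 0.66421 ≈ 0.199

0.199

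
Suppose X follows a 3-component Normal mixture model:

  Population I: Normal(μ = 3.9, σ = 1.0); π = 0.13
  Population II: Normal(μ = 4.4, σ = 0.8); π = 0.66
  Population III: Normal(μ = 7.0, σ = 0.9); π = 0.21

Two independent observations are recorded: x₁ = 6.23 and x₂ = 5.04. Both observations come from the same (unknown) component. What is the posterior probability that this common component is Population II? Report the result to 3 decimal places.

0.720

P(component k | x) = w_k·f_k(x) / marginal(x), where marginal(x) = Σ_j w_j·f_j(x).
Since both observations come from the same component, the likelihood for component k is f_k(x₁)·f_k(x₂).
  L_I = [0.0264265] × [0.208308] = 0.00550484
  L_II = [0.0364387] × [0.362114] = 0.013195
  L_III = [0.307412] × [0.0413809] = 0.012721
Prior × likelihood for each component:
  w_I·L_I = 0.13 × 0.00550484 = 0.00071563
  w_II·L_II = 0.66 × 0.013195 = 0.00870869
  w_III·L_III = 0.21 × 0.012721 = 0.00267141
Marginal: 0.00071563 + 0.00870869 + 0.00267141 = 0.0120957
P(Population II | x₁, x₂) = 0.00870869 / 0.0120957 ≈ 0.720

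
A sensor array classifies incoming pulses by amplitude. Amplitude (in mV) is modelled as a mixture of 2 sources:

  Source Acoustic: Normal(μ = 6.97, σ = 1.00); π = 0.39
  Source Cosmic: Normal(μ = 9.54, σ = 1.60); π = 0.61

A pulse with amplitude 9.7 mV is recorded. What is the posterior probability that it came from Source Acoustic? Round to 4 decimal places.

0.0242

P(component k | x) = P(Z=k)·f_k(x) / marginal(x), where marginal(x) = Σ_j P(Z=j)·f_j(x).
Evaluate each component's likelihood at the observed value:
  f_Acoustic = 0.0096058
  f_Cosmic = 0.248095
Unnormalised posteriors:
  P(Z=Acoustic)·f_Acoustic = 0.39 × 0.0096058 = 0.00374626
  P(Z=Cosmic)·f_Cosmic = 0.61 × 0.248095 = 0.151338
Denominator: 0.00374626 + 0.151338 = 0.155084
Responsibility of Source Acoustic: 0.00374626 / 0.155084 ≈ 0.0242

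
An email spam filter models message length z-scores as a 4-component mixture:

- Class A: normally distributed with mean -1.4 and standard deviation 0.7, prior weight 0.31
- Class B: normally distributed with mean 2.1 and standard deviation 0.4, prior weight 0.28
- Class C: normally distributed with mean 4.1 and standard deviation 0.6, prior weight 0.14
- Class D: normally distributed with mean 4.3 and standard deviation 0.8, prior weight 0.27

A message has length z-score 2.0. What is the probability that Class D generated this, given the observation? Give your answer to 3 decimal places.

P(component k | x) = π_k·f_k(x) / marginal(x), where marginal(x) = Σ_j π_j·f_j(x).
Evaluate each component's likelihood at the observed value:
  p_A = 4.29447e-06
  p_B = 0.96667
  p_C = 0.00145447
  p_D = 0.00799765
Weight by the priors:
  π_A·p_A = 0.31 × 4.29447e-06 = 1.33129e-06
  π_B·p_B = 0.28 × 0.96667 = 0.270668
  π_C·p_C = 0.14 × 0.00145447 = 0.000203626
  π_D·p_D = 0.27 × 0.00799765 = 0.00215937
Marginal: 1.33129e-06 + 0.270668 + 0.000203626 + 0.00215937 = 0.273032
So the posterior for Class D is 0.00215937 / 0.273032 ≈ 0.008.

0.008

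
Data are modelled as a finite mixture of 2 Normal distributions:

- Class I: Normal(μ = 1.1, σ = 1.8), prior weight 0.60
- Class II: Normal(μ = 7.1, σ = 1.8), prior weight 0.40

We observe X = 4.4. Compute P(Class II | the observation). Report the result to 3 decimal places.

Posterior ∝ prior × likelihood, so P(k | x) ∝ w_k f_k(x); normalise over all components.
Evaluate each component's likelihood at the observed value:
  f_I = (1/(1.8·√(2π)))·exp(−(4.4−1.1)²/(2·1.8²)) = 0.221635·exp(-1.68056) = 0.041284
  f_II = (1/(1.8·√(2π)))·exp(−(4.4−7.1)²/(2·1.8²)) = 0.221635·exp(-1.12500) = 0.0719542
Unnormalised posteriors:
  w_I·f_I = 0.60 × 0.041284 = 0.0247704
  w_II·f_II = 0.40 × 0.0719542 = 0.0287817
Sum: 0.0247704 + 0.0287817 = 0.0535521
So the posterior for Class II is 0.0287817 / 0.0535521 ≈ 0.537.

0.537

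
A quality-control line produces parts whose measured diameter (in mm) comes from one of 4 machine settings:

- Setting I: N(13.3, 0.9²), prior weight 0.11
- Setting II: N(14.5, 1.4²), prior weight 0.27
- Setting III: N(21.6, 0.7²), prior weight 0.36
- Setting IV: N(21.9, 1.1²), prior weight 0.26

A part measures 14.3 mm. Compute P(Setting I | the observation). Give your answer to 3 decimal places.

0.257

P(component k | x) = P(Z=k)·f_k(x) / marginal(x), where marginal(x) = Σ_j P(Z=j)·f_j(x).
Component likelihoods at x = 14.3 mm:
  f_I = 0.239103
  f_II = 0.282066
  f_III = 1.3802e-24
  f_IV = 1.56271e-11
Multiply by the mixture weights:
  P(Z=I)·f_I = 0.11 × 0.239103 = 0.0263013
  P(Z=II)·f_II = 0.27 × 0.282066 = 0.0761578
  P(Z=III)·f_III = 0.36 × 1.3802e-24 = 4.96872e-25
  P(Z=IV)·f_IV = 0.26 × 1.56271e-11 = 4.06303e-12
Sum: 0.0263013 + 0.0761578 + 4.96872e-25 + 4.06303e-12 = 0.102459
So the posterior for Setting I is 0.0263013 / 0.102459 ≈ 0.257.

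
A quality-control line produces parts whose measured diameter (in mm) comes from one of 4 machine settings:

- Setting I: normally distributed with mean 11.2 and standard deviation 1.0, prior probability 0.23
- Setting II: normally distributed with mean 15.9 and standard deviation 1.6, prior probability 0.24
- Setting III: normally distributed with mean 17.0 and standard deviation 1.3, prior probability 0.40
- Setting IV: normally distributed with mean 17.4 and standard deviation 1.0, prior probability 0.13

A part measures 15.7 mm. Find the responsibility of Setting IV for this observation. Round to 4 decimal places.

0.0837

P(component k | x) = π_k·f_k(x) / marginal(x), where marginal(x) = Σ_j π_j·f_j(x).
Evaluate each component's likelihood at the observed value:
  f_I = 1.59837e-05
  f_II = 0.247399
  f_III = 0.186131
  f_IV = 0.0940491
Weight by the priors:
  π_I·f_I = 0.23 × 1.59837e-05 = 3.67626e-06
  π_II·f_II = 0.24 × 0.247399 = 0.0593757
  π_III·f_III = 0.40 × 0.186131 = 0.0744525
  π_IV·f_IV = 0.13 × 0.0940491 = 0.0122264
Sum: 3.67626e-06 + 0.0593757 + 0.0744525 + 0.0122264 = 0.146058
Responsibility of Setting IV: 0.0122264 / 0.146058 ≈ 0.0837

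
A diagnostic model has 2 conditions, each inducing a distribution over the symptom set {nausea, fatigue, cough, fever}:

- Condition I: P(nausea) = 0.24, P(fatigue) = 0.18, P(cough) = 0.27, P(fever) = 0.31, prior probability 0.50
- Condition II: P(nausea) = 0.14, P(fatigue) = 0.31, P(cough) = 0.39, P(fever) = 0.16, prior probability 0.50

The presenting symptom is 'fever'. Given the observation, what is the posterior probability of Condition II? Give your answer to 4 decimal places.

0.3404

P(component k | x) = P(Z=k)·f_k(x) / marginal(x), where marginal(x) = Σ_j P(Z=j)·f_j(x).
Component likelihoods at x = 'fever':
  p_I = P(fever | comp) = 0.31
  p_II = P(fever | comp) = 0.16
Prior × likelihood for each component:
  P(Z=I)·p_I = 0.50 × 0.31 = 0.155
  P(Z=II)·p_II = 0.50 × 0.16 = 0.08
Evidence: 0.155 + 0.08 = 0.235
P(Condition II | x) = 0.08 / 0.235 ≈ 0.3404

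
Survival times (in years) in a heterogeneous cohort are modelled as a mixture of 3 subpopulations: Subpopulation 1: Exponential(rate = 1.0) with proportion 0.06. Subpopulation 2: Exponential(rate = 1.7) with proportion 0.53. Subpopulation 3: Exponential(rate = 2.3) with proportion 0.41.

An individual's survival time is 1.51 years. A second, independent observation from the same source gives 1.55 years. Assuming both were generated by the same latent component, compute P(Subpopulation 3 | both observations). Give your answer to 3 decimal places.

0.145

The responsibility of component k is π_k f_k(x) divided by Σ_j π_j f_j(x).
Since both observations come from the same component, the likelihood for component k is f_k(x₁)·f_k(x₂).
  p_1 = [1.0·e^(−1.0·1.51) = 1.0·e^(−1.5100) = 0.22091] × [0.212248] = 0.0468877
  p_2 = [1.7·e^(−1.7·1.51) = 1.7·e^(−2.5670) = 0.130501] × [0.121922] = 0.015911
  p_3 = [2.3·e^(−2.3·1.51) = 2.3·e^(−3.4730) = 0.0713548] × [0.0650831] = 0.00464399
Multiply by the mixture weights:
  π_1·p_1 = 0.06 × 0.0468877 = 0.00281326
  π_2·p_2 = 0.53 × 0.015911 = 0.00843284
  π_3·p_3 = 0.41 × 0.00464399 = 0.00190404
Sum: 0.00281326 + 0.00843284 + 0.00190404 = 0.0131501
P(Subpopulation 3 | x₁, x₂) ≈ 0.145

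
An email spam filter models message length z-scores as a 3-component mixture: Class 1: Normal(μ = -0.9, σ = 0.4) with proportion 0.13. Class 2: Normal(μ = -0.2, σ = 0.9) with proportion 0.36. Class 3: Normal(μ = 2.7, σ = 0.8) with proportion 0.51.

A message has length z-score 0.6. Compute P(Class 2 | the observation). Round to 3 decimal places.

By Bayes' theorem, P(k | x) = π_k f_k(x) / Σ_j π_j f_j(x).
Component likelihoods at x = 0.6:
  L_1 = 0.000881489
  L_2 = 0.298603
  L_3 = 0.0159052
Multiply by the mixture weights:
  π_1·L_1 = 0.13 × 0.000881489 = 0.000114594
  π_2·L_2 = 0.36 × 0.298603 = 0.107497
  π_3·L_3 = 0.51 × 0.0159052 = 0.00811167
Normaliser: 0.000114594 + 0.107497 + 0.00811167 = 0.115723
P(Class 2 | x) ≈ 0.929

0.929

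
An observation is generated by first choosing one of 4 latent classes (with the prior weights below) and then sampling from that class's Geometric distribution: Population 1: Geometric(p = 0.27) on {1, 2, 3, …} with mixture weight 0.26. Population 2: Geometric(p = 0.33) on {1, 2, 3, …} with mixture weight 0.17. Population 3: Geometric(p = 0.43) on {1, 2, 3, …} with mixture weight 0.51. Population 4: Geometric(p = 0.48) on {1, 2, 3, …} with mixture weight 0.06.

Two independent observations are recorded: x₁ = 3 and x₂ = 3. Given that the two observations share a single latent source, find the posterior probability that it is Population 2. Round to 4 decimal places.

The responsibility of component k is P(Z=k) f_k(x) divided by Σ_j P(Z=j) f_j(x).
Since both observations come from the same component, the likelihood for component k is f_k(x₁)·f_k(x₂).
  f_1 = [0.143883] × [0.143883] = 0.0207023
  f_2 = [0.148137] × [0.148137] = 0.0219446
  f_3 = [0.139707] × [0.139707] = 0.019518
  f_4 = [0.129792] × [0.129792] = 0.016846
Weight by the priors:
  P(Z=1)·f_1 = 0.26 × 0.0207023 = 0.0053826
  P(Z=2)·f_2 = 0.17 × 0.0219446 = 0.00373058
  P(Z=3)·f_3 = 0.51 × 0.019518 = 0.0099542
  P(Z=4)·f_4 = 0.06 × 0.016846 = 0.00101076
Normaliser: 0.0053826 + 0.00373058 + 0.0099542 + 0.00101076 = 0.0200781
P(Population 2 | x₁,x₂) ≈ 0.1858

0.1858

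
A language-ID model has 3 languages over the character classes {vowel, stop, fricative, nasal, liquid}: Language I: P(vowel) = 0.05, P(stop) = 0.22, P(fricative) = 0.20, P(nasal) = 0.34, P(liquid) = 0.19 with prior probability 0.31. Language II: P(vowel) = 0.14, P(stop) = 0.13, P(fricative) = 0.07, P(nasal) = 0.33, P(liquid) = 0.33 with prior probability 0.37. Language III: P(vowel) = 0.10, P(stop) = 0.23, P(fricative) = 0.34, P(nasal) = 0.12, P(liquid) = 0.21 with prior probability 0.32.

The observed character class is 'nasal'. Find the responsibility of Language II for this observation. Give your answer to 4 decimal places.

By Bayes' theorem, P(k | x) = w_k f_k(x) / Σ_j w_j f_j(x).
Component likelihoods at x = 'nasal':
  f_I = P(nasal | comp) = 0.34
  f_II = P(nasal | comp) = 0.33
  f_III = P(nasal | comp) = 0.12
Unnormalised posteriors:
  w_I·f_I = 0.31 × 0.34 = 0.1054
  w_II·f_II = 0.37 × 0.33 = 0.1221
  w_III·f_III = 0.32 × 0.12 = 0.0384
Marginal: 0.1054 + 0.1221 + 0.0384 = 0.2659
Responsibility of Language II: 0.1221 / 0.2659 ≈ 0.4592

0.4592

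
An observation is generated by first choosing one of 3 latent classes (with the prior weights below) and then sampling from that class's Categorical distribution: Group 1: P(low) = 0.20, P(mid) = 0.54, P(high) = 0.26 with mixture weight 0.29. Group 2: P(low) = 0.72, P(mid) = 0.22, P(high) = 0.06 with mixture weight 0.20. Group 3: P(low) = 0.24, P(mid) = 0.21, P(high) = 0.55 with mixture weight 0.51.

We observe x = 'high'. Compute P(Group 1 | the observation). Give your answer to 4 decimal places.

0.2049

By Bayes' theorem, P(k | x) = w_k f_k(x) / Σ_j w_j f_j(x).
Evaluate each component's likelihood at the observed value:
  p_1 = P(high | comp) = 0.26
  p_2 = P(high | comp) = 0.06
  p_3 = P(high | comp) = 0.55
Weight by the priors:
  w_1·p_1 = 0.29 × 0.26 = 0.0754
  w_2·p_2 = 0.20 × 0.06 = 0.012
  w_3·p_3 = 0.51 × 0.55 = 0.2805
Evidence: 0.0754 + 0.012 + 0.2805 = 0.3679
P(Group 1 | the observation) ≈ 0.2049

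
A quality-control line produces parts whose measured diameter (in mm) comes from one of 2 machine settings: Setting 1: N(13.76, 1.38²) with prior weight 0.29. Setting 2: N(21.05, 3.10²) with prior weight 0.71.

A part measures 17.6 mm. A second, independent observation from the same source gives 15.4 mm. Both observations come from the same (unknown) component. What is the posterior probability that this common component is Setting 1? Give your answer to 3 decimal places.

0.172

The responsibility of component k is w_k f_k(x) divided by Σ_j w_j f_j(x).
Since both observations come from the same component, the likelihood for component k is f_k(x₁)·f_k(x₂).
  f_1 = [(1/(1.38·√(2π)))·exp(−(17.6−13.76)²/(2·1.38²)) = 0.289089·exp(-3.87146) = 0.00602115] × [0.142676] = 0.000859075
  f_2 = [(1/(3.10·√(2π)))·exp(−(17.6−21.05)²/(2·3.10²)) = 0.128691·exp(-0.61928) = 0.0692787] × [0.0244472] = 0.00169367
Multiply by the mixture weights:
  w_1·f_1 = 0.29 × 0.000859075 = 0.000249132
  w_2·f_2 = 0.71 × 0.00169367 = 0.0012025
Denominator: 0.000249132 + 0.0012025 = 0.00145164
So the posterior for Setting 1 is 0.000249132 / 0.00145164 ≈ 0.172.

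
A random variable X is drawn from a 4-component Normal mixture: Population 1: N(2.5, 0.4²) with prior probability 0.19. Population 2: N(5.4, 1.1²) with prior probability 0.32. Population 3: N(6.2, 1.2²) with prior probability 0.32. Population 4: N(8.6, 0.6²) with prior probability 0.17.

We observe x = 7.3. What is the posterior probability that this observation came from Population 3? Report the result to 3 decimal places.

0.654

Posterior ∝ prior × likelihood, so P(k | x) ∝ P(Z=k) f_k(x); normalise over all components.
Normal densities:
  L_1 = (1/(0.4·√(2π)))·exp(−(7.3−2.5)²/(2·0.4²)) = 0.997356·exp(-72.00000) = 5.36596e-32
  L_2 = (1/(1.1·√(2π)))·exp(−(7.3−5.4)²/(2·1.1²)) = 0.362675·exp(-1.49174) = 0.0815952
  L_3 = (1/(1.2·√(2π)))·exp(−(7.3−6.2)²/(2·1.2²)) = 0.332452·exp(-0.42014) = 0.218406
  L_4 = (1/(0.6·√(2π)))·exp(−(7.3−8.6)²/(2·0.6²)) = 0.664904·exp(-2.34722) = 0.0635877
Prior × likelihood for each component:
  P(Z=1)·L_1 = 0.19 × 5.36596e-32 = 1.01953e-32
  P(Z=2)·L_2 = 0.32 × 0.0815952 = 0.0261105
  P(Z=3)·L_3 = 0.32 × 0.218406 = 0.06989
  P(Z=4)·L_4 = 0.17 × 0.0635877 = 0.0108099
Marginal: 1.01953e-32 + 0.0261105 + 0.06989 + 0.0108099 = 0.10681
So the posterior for Population 3 is 0.06989 / 0.10681 ≈ 0.654.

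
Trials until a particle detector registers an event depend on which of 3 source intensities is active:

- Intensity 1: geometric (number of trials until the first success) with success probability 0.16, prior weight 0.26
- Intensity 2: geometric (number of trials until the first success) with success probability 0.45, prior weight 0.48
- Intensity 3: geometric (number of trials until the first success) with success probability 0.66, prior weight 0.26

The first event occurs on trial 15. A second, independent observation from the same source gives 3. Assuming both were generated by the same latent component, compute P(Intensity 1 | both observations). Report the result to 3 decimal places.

0.984

By Bayes' theorem, P(k | x) = π_k f_k(x) / Σ_j π_j f_j(x).
Since both observations come from the same component, the likelihood for component k is f_k(x₁)·f_k(x₂).
  p_1 = [0.16·(1−0.16)^14 = 0.16·0.0870783 = 0.0139325] × [0.112896] = 0.00157293
  p_2 = [0.45·(1−0.45)^14 = 0.45·0.000231781 = 0.000104301] × [0.136125] = 1.4198e-05
  p_3 = [0.66·(1−0.66)^14 = 0.66·2.7587e-07 = 1.82074e-07] × [0.076296] = 1.38915e-08
Unnormalised posteriors:
  π_1·p_1 = 0.26 × 0.00157293 = 0.000408961
  π_2·p_2 = 0.48 × 1.4198e-05 = 6.81505e-06
  π_3·p_3 = 0.26 × 1.38915e-08 = 3.6118e-09
Marginal: 0.000408961 + 6.81505e-06 + 3.6118e-09 = 0.00041578
So the posterior for Intensity 1 is 0.000408961 / 0.00041578 ≈ 0.984.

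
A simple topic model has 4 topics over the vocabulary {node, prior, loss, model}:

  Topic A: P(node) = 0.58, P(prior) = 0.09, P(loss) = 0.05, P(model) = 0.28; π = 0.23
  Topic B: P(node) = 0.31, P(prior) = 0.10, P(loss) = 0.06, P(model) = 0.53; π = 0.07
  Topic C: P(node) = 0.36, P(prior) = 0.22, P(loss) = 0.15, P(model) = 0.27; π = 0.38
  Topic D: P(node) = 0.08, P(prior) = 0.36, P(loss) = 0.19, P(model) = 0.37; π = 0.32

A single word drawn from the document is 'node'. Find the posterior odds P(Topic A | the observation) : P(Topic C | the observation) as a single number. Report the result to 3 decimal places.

Only the two components matter; the odds are (w_i f_i(x)) / (w_j f_j(x)).
Evaluate each component's likelihood at the observed value:
  f_A = 0.58
  f_B = 0.31
  f_C = 0.36
  f_D = 0.08
Posterior odds = (w_A·f_A) / (w_C·f_C) = (0.23·0.58) / (0.38·0.36) = 0.1334 / 0.1368 ≈ 0.975

0.975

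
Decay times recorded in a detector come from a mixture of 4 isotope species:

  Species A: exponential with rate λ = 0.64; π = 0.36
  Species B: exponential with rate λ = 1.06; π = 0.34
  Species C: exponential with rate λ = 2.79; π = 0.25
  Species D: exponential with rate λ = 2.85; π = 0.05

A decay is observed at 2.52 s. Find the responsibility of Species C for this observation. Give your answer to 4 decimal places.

0.0086

By Bayes' theorem, P(k | x) = π_k f_k(x) / Σ_j π_j f_j(x).
Component likelihoods at x = 2.52 s:
  f_A = 0.64·e^(−0.64·2.52) = 0.64·e^(−1.6128) = 0.12757
  f_B = 1.06·e^(−1.06·2.52) = 1.06·e^(−2.6712) = 0.0733193
  f_C = 2.79·e^(−2.79·2.52) = 2.79·e^(−7.0308) = 0.00246699
  f_D = 2.85·e^(−2.85·2.52) = 2.85·e^(−7.1820) = 0.00216642
Prior × likelihood for each component:
  π_A·f_A = 0.36 × 0.12757 = 0.0459253
  π_B·f_B = 0.34 × 0.0733193 = 0.0249286
  π_C·f_C = 0.25 × 0.00246699 = 0.000616746
  π_D·f_D = 0.05 × 0.00216642 = 0.000108321
Evidence: 0.0459253 + 0.0249286 + 0.000616746 + 0.000108321 = 0.071579
Responsibility of Species C: 0.000616746 / 0.071579 ≈ 0.0086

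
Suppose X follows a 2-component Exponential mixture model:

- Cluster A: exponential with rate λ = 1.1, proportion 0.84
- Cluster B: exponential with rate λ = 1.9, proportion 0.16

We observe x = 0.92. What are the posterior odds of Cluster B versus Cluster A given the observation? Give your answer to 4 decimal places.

0.1576

Posterior odds = (π_i f_i(x)) / (π_j f_j(x)); the normalising sum cancels.
Exponential densities:
  L_A = 0.39984
  L_B = 0.330831
Odds = (0.16/0.84) × (0.330831/0.39984) = 0.190476 × 0.827409 ≈ 0.1576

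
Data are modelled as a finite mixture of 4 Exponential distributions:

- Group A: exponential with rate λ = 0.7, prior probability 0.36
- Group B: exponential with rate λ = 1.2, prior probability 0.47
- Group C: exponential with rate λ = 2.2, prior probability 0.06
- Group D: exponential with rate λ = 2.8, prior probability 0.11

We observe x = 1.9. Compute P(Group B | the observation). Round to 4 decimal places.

Posterior ∝ prior × likelihood, so P(k | x) ∝ π_k f_k(x); normalise over all components.
Component likelihoods at x = 1.9:
  f_A = 0.185134
  f_B = 0.122741
  f_C = 0.0336567
  f_D = 0.0136997
Prior × likelihood for each component:
  π_A·f_A = 0.36 × 0.185134 = 0.0666483
  π_B·f_B = 0.47 × 0.122741 = 0.0576883
  π_C·f_C = 0.06 × 0.0336567 = 0.0020194
  π_D·f_D = 0.11 × 0.0136997 = 0.00150697
Marginal: 0.0666483 + 0.0576883 + 0.0020194 + 0.00150697 = 0.127863
So the posterior for Group B is 0.0576883 / 0.127863 ≈ 0.4512.

0.4512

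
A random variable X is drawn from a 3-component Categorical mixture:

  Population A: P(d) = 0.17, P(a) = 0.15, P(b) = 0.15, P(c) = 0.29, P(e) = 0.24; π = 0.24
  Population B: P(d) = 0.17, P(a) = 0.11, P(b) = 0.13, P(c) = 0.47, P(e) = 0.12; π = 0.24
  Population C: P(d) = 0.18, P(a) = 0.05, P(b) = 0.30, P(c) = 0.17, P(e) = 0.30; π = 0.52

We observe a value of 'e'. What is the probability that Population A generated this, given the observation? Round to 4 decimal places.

0.2376

Posterior ∝ prior × likelihood, so P(k | x) ∝ w_k f_k(x); normalise over all components.
Evaluate each component's likelihood at the observed value:
  p_A = 0.24
  p_B = 0.12
  p_C = 0.3
Prior × likelihood for each component:
  w_A·p_A = 0.24 × 0.24 = 0.0576
  w_B·p_B = 0.24 × 0.12 = 0.0288
  w_C·p_C = 0.52 × 0.3 = 0.156
Marginal: 0.0576 + 0.0288 + 0.156 = 0.2424
P(Population A | the observation) = 0.0576 / 0.2424 ≈ 0.2376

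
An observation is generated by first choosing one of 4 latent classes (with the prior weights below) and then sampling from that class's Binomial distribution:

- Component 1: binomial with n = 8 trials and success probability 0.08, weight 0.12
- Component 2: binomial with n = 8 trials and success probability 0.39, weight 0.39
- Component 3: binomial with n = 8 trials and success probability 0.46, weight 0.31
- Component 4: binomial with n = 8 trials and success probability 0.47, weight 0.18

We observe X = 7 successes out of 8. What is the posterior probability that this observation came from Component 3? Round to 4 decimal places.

0.4739

Posterior ∝ prior × likelihood, so P(k | x) ∝ π_k f_k(x); normalise over all components.
Evaluate each component's likelihood at the observed value:
  L_1 = C(8,7)·0.08^7·0.92^1 = 8·2.09715e-08·0.92 = 1.5435e-07
  L_2 = C(8,7)·0.39^7·0.61^1 = 8·0.00137231·0.61 = 0.00669687
  L_3 = C(8,7)·0.46^7·0.54^1 = 8·0.00435818·0.54 = 0.0188273
  L_4 = C(8,7)·0.47^7·0.53^1 = 8·0.00506623·0.53 = 0.0214808
Weight by the priors:
  π_1·L_1 = 0.12 × 1.5435e-07 = 1.8522e-08
  π_2·L_2 = 0.39 × 0.00669687 = 0.00261178
  π_3·L_3 = 0.31 × 0.0188273 = 0.00583647
  π_4·L_4 = 0.18 × 0.0214808 = 0.00386655
Marginal: 1.8522e-08 + 0.00261178 + 0.00583647 + 0.00386655 = 0.0123148
P(Component 3 | data) = 0.00583647 / 0.0123148 ≈ 0.4739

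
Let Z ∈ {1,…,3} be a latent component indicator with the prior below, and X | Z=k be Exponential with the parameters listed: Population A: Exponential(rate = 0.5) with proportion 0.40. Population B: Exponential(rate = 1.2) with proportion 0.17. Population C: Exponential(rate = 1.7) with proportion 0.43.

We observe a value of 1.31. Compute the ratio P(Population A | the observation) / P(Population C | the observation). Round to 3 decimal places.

Posterior odds = (w_i f_i(x)) / (w_j f_j(x)); the normalising sum cancels.
Exponential densities:
  f_A = 0.259721
  f_B = 0.249155
  f_C = 0.183348
0.103888 / 0.0788394 ≈ 1.318

1.318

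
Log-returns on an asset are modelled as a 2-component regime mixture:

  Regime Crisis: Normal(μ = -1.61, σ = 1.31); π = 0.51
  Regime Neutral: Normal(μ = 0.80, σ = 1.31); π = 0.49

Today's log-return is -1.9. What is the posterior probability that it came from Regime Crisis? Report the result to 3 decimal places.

0.895

P(component k | x) = P(Z=k)·f_k(x) / marginal(x), where marginal(x) = Σ_j P(Z=j)·f_j(x).
Component likelihoods at x = -1.9:
  L_Crisis = 0.297165
  L_Neutral = 0.036408
Unnormalised posteriors:
  P(Z=Crisis)·L_Crisis = 0.51 × 0.297165 = 0.151554
  P(Z=Neutral)·L_Neutral = 0.49 × 0.036408 = 0.0178399
Evidence: 0.151554 + 0.0178399 = 0.169394
So the posterior for Regime Crisis is 0.151554 / 0.169394 ≈ 0.895.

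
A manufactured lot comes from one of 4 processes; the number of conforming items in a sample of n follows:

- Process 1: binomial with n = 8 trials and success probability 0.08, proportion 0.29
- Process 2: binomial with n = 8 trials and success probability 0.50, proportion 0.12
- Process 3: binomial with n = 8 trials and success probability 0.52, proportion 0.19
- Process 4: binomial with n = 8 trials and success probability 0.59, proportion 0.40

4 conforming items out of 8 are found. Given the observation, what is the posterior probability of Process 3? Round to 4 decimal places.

By Bayes' theorem, P(k | x) = π_k f_k(x) / Σ_j π_j f_j(x).
Component likelihoods at x = 4 conforming items out of 8:
  L_1 = 0.00205404
  L_2 = 0.273438
  L_3 = 0.271692
  L_4 = 0.239685
Unnormalised posteriors:
  π_1·L_1 = 0.29 × 0.00205404 = 0.000595672
  π_2·L_2 = 0.12 × 0.273438 = 0.0328125
  π_3·L_3 = 0.19 × 0.271692 = 0.0516214
  π_4·L_4 = 0.40 × 0.239685 = 0.0958741
Denominator: 0.000595672 + 0.0328125 + 0.0516214 + 0.0958741 = 0.180904
P(Process 3 | 4 conforming items out of 8) ≈ 0.2854

0.2854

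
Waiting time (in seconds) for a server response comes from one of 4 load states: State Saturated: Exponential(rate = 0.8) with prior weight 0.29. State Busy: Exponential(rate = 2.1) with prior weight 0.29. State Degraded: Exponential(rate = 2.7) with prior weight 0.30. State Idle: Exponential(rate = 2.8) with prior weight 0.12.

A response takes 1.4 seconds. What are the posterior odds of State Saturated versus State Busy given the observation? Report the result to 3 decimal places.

2.351

Only the two components matter; the odds are (π_i f_i(x)) / (π_j f_j(x)).
Component likelihoods at x = 1.4 seconds:
  f_Saturated = 0.8·e^(−0.8·1.4) = 0.8·e^(−1.1200) = 0.261024
  f_Busy = 2.1·e^(−2.1·1.4) = 2.1·e^(−2.9400) = 0.111018
  f_Degraded = 2.7·e^(−2.7·1.4) = 2.7·e^(−3.7800) = 0.0616213
  f_Idle = 2.8·e^(−2.8·1.4) = 2.8·e^(−3.9200) = 0.0555551
Odds = (0.29/0.29) × (0.261024/0.111018) = 1 × 2.35118 ≈ 2.351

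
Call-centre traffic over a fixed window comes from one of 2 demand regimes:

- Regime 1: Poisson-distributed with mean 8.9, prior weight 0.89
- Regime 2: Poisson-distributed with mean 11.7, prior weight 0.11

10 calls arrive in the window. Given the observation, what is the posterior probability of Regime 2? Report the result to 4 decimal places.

0.1038

Apply Bayes' rule: the posterior for each component is proportional to its prior times its likelihood at x.
Component likelihoods at x = 10 calls:
  p_1 = e^(−8.9)·8.9^10/10! = 0.117197
  p_2 = e^(−11.7)·11.7^10/10! = 0.109863
Weight by the priors:
  π_1·p_1 = 0.89 × 0.117197 = 0.104305
  π_2·p_2 = 0.11 × 0.109863 = 0.0120849
Denominator: 0.104305 + 0.0120849 = 0.11639
P(Regime 2 | x) ≈ 0.1038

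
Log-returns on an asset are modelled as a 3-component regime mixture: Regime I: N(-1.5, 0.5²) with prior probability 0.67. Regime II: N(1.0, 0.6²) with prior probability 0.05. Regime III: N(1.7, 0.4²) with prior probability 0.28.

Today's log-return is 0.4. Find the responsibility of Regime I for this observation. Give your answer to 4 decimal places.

By Bayes' theorem, P(k | x) = π_k f_k(x) / Σ_j π_j f_j(x).
Normal densities:
  f_I = (1/(0.5·√(2π)))·exp(−(0.4−-1.5)²/(2·0.5²)) = 0.797885·exp(-7.22000) = 0.000583894
  f_II = (1/(0.6·√(2π)))·exp(−(0.4−1.0)²/(2·0.6²)) = 0.664904·exp(-0.50000) = 0.403285
  f_III = (1/(0.4·√(2π)))·exp(−(0.4−1.7)²/(2·0.4²)) = 0.997356·exp(-5.28125) = 0.00507262
Prior × likelihood for each component:
  π_I·f_I = 0.67 × 0.000583894 = 0.000391209
  π_II·f_II = 0.05 × 0.403285 = 0.0201642
  π_III·f_III = 0.28 × 0.00507262 = 0.00142033
Denominator: 0.000391209 + 0.0201642 + 0.00142033 = 0.0219758
Responsibility of Regime I: 0.000391209 / 0.0219758 ≈ 0.0178

0.0178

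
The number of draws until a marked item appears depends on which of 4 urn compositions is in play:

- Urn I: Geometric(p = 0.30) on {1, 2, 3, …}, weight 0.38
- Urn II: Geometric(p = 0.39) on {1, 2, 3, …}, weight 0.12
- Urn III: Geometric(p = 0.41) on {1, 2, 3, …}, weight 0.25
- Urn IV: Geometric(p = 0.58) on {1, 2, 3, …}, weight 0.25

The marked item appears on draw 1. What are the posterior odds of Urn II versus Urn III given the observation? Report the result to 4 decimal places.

Posterior odds = (w_i f_i(x)) / (w_j f_j(x)); the normalising sum cancels.
Component likelihoods at x = 1:
  p_I = 0.30·(1−0.30)^0 = 0.30·1 = 0.3
  p_II = 0.39·(1−0.39)^0 = 0.39·1 = 0.39
  p_III = 0.41·(1−0.41)^0 = 0.41·1 = 0.41
  p_IV = 0.58·(1−0.58)^0 = 0.58·1 = 0.58
Odds = (0.12/0.25) × (0.39/0.41) = 0.48 × 0.95122 ≈ 0.4566

0.4566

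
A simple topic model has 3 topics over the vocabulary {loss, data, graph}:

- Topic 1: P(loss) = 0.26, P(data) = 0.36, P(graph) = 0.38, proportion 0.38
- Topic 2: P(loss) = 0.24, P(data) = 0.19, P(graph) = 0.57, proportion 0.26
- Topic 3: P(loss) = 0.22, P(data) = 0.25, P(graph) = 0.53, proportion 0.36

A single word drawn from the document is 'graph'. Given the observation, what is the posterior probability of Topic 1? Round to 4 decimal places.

0.2987

Posterior ∝ prior × likelihood, so P(k | x) ∝ P(Z=k) f_k(x); normalise over all components.
Categorical probabilities:
  p_1 = 0.38
  p_2 = 0.57
  p_3 = 0.53
Weight by the priors:
  P(Z=1)·p_1 = 0.38 × 0.38 = 0.1444
  P(Z=2)·p_2 = 0.26 × 0.57 = 0.1482
  P(Z=3)·p_3 = 0.36 × 0.53 = 0.1908
Marginal: 0.1444 + 0.1482 + 0.1908 = 0.4834
So the posterior for Topic 1 is 0.1444 / 0.4834 ≈ 0.2987.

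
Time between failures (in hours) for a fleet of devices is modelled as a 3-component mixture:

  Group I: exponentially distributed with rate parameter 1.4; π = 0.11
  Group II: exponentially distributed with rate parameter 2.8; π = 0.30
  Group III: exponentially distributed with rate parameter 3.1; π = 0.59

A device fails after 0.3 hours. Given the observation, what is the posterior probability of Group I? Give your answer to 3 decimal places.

The responsibility of component k is π_k f_k(x) divided by Σ_j π_j f_j(x).
Component likelihoods at x = 0.3 hours:
  p_I = 1.4·e^(−1.4·0.3) = 1.4·e^(−0.4200) = 0.919866
  p_II = 2.8·e^(−2.8·0.3) = 2.8·e^(−0.8400) = 1.20879
  p_III = 3.1·e^(−3.1·0.3) = 3.1·e^(−0.9300) = 1.22312
Unnormalised posteriors:
  π_I·p_I = 0.11 × 0.919866 = 0.101185
  π_II·p_II = 0.30 × 1.20879 = 0.362637
  π_III·p_III = 0.59 × 1.22312 = 0.721639
Marginal: 0.101185 + 0.362637 + 0.721639 = 1.18546
P(Group I | 0.3 hours) ≈ 0.085

0.085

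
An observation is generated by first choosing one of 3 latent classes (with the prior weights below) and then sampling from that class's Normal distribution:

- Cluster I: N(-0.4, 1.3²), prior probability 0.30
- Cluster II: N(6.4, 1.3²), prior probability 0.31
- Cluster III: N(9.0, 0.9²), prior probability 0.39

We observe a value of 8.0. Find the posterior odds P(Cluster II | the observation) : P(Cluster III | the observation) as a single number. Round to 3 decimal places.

0.478

Since P(k|x) ∝ P(Z=k) f_k(x), the posterior odds are P(Z=i) f_i(x) / (P(Z=j) f_j(x)).
Evaluate each component's likelihood at the observed value:
  f_I = (1/(1.3·√(2π)))·exp(−(8.0−-0.4)²/(2·1.3²)) = 0.306879·exp(-20.87574) = 2.6348e-10
  f_II = (1/(1.3·√(2π)))·exp(−(8.0−6.4)²/(2·1.3²)) = 0.306879·exp(-0.75740) = 0.143891
  f_III = (1/(0.9·√(2π)))·exp(−(8.0−9.0)²/(2·0.9²)) = 0.443269·exp(-0.61728) = 0.239103
0.0446062 / 0.0932501 ≈ 0.478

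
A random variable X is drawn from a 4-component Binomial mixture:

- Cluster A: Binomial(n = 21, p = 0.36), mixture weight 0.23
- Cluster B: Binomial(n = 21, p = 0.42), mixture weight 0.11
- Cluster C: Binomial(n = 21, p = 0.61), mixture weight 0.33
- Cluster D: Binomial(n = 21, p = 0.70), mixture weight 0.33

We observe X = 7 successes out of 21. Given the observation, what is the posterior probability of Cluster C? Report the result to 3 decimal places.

By Bayes' theorem, P(k | x) = P(Z=k) f_k(x) / Σ_j P(Z=j) f_j(x).
Component likelihoods at x = 7 successes out of 21:
  f_A = 0.176255
  f_B = 0.13069
  f_C = 0.00688206
  f_D = 0.000458025
Multiply by the mixture weights:
  P(Z=A)·f_A = 0.23 × 0.176255 = 0.0405387
  P(Z=B)·f_B = 0.11 × 0.13069 = 0.0143759
  P(Z=C)·f_C = 0.33 × 0.00688206 = 0.00227108
  P(Z=D)·f_D = 0.33 × 0.000458025 = 0.000151148
Sum: 0.0405387 + 0.0143759 + 0.00227108 + 0.000151148 = 0.0573368
P(Cluster C | the observation) = 0.00227108 / 0.0573368 ≈ 0.040

0.040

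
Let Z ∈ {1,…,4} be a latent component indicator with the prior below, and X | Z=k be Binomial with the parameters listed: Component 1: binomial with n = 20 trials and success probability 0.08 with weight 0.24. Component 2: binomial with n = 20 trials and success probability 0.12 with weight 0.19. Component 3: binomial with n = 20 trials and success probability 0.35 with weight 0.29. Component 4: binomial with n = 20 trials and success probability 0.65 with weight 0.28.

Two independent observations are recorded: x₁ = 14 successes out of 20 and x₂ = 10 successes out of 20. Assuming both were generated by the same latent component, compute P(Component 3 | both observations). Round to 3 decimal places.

Posterior ∝ prior × likelihood, so P(k | x) ∝ P(Z=k) f_k(x); normalise over all components.
Since both observations come from the same component, the likelihood for component k is f_k(x₁)·f_k(x₂).
  L_1 = [1.03364e-11] × [8.61741e-07] = 8.90732e-18
  L_2 = [2.31109e-09] × [3.18594e-05] = 7.363e-14
  L_3 = [0.00121009] × [0.068614] = 8.30289e-05
  L_4 = [0.17123] × [0.068614] = 0.0117487
Multiply by the mixture weights:
  P(Z=1)·L_1 = 0.24 × 8.90732e-18 = 2.13776e-18
  P(Z=2)·L_2 = 0.19 × 7.363e-14 = 1.39897e-14
  P(Z=3)·L_3 = 0.29 × 8.30289e-05 = 2.40784e-05
  P(Z=4)·L_4 = 0.28 × 0.0117487 = 0.00328965
Sum: 2.13776e-18 + 1.39897e-14 + 2.40784e-05 + 0.00328965 = 0.00331373
Responsibility of Component 3: 2.40784e-05 / 0.00331373 ≈ 0.007

0.007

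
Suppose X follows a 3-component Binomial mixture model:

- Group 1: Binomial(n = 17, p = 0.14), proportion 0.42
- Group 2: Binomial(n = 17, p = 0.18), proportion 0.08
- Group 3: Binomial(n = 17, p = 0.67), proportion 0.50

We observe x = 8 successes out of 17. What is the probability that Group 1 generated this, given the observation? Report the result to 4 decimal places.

0.0164

Posterior ∝ prior × likelihood, so P(k | x) ∝ π_k f_k(x); normalise over all components.
Component likelihoods at x = 8 successes out of 17:
  L_1 = C(17,8)·0.14^8·0.86^9 = 24310·1.47579e-07·0.257327 = 0.000923199
  L_2 = C(17,8)·0.18^8·0.82^9 = 24310·1.102e-06·0.16762 = 0.00449045
  L_3 = C(17,8)·0.67^8·0.33^9 = 24310·0.0406068·4.64115e-05 = 0.0458151
Unnormalised posteriors:
  π_1·L_1 = 0.42 × 0.000923199 = 0.000387744
  π_2·L_2 = 0.08 × 0.00449045 = 0.000359236
  π_3·L_3 = 0.50 × 0.0458151 = 0.0229076
Denominator: 0.000387744 + 0.000359236 + 0.0229076 = 0.0236545
P(Group 1 | the observation) ≈ 0.0164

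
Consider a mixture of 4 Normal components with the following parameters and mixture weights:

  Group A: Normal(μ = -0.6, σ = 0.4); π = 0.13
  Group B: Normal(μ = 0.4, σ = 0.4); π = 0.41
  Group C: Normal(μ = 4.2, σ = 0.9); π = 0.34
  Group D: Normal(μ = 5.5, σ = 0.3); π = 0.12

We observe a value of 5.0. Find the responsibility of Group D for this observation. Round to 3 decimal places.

0.282

Posterior ∝ prior × likelihood, so P(k | x) ∝ w_k f_k(x); normalise over all components.
Evaluate each component's likelihood at the observed value:
  L_A = (1/(0.4·√(2π)))·exp(−(5.0−-0.6)²/(2·0.4²)) = 0.997356·exp(-98.00000) = 2.74152e-43
  L_B = (1/(0.4·√(2π)))·exp(−(5.0−0.4)²/(2·0.4²)) = 0.997356·exp(-66.12500) = 1.91041e-29
  L_C = (1/(0.9·√(2π)))·exp(−(5.0−4.2)²/(2·0.9²)) = 0.443269·exp(-0.39506) = 0.298603
  L_D = (1/(0.3·√(2π)))·exp(−(5.0−5.5)²/(2·0.3²)) = 1.329808·exp(-1.38889) = 0.33159
Weight by the priors:
  w_A·L_A = 0.13 × 2.74152e-43 = 3.56397e-44
  w_B·L_B = 0.41 × 1.91041e-29 = 7.8327e-30
  w_C·L_C = 0.34 × 0.298603 = 0.101525
  w_D·L_D = 0.12 × 0.33159 = 0.0397909
Marginal: 3.56397e-44 + 7.8327e-30 + 0.101525 + 0.0397909 = 0.141316
P(Group D | data) = 0.0397909 / 0.141316 ≈ 0.282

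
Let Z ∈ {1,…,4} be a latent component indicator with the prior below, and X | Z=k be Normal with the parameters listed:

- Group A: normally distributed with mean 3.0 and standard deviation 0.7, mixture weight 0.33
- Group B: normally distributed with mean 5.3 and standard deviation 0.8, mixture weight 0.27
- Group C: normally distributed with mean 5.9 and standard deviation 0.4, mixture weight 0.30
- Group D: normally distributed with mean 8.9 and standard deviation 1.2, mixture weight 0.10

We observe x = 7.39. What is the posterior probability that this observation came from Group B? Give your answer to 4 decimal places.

The responsibility of component k is π_k f_k(x) divided by Σ_j π_j f_j(x).
Evaluate each component's likelihood at the observed value:
  p_A = (1/(0.7·√(2π)))·exp(−(7.39−3.0)²/(2·0.7²)) = 0.569918·exp(-19.66541) = 1.64147e-09
  p_B = (1/(0.8·√(2π)))·exp(−(7.39−5.3)²/(2·0.8²)) = 0.498678·exp(-3.41258) = 0.0164345
  p_C = (1/(0.4·√(2π)))·exp(−(7.39−5.9)²/(2·0.4²)) = 0.997356·exp(-6.93781) = 0.000967824
  p_D = (1/(1.2·√(2π)))·exp(−(7.39−8.9)²/(2·1.2²)) = 0.332452·exp(-0.79170) = 0.150625
Prior × likelihood for each component:
  π_A·p_A = 0.33 × 1.64147e-09 = 5.41686e-10
  π_B·p_B = 0.27 × 0.0164345 = 0.00443731
  π_C·p_C = 0.30 × 0.000967824 = 0.000290347
  π_D·p_D = 0.10 × 0.150625 = 0.0150625
Sum: 5.41686e-10 + 0.00443731 + 0.000290347 + 0.0150625 = 0.0197902
Responsibility of Group B: 0.00443731 / 0.0197902 ≈ 0.2242

0.2242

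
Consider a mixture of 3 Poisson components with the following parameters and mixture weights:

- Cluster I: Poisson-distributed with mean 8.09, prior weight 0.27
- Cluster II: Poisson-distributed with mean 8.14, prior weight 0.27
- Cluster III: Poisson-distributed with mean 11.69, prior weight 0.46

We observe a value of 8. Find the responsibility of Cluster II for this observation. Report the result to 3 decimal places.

Apply Bayes' rule: the posterior for each component is proportional to its prior times its likelihood at x.
Evaluate each component's likelihood at the observed value:
  f_I = 0.139516
  f_II = 0.139418
  f_III = 0.0724591
Unnormalised posteriors:
  π_I·f_I = 0.27 × 0.139516 = 0.0376694
  π_II·f_II = 0.27 × 0.139418 = 0.0376428
  π_III·f_III = 0.46 × 0.0724591 = 0.0333312
Evidence: 0.0376694 + 0.0376428 + 0.0333312 = 0.108643
So the posterior for Cluster II is 0.0376428 / 0.108643 ≈ 0.346.

0.346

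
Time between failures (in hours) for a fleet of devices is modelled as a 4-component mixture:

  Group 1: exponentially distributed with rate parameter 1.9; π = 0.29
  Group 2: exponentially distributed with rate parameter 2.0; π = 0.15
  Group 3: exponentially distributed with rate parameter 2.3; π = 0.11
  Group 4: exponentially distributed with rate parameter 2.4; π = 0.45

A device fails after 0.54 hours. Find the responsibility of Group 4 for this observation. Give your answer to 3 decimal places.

0.442

The responsibility of component k is π_k f_k(x) divided by Σ_j π_j f_j(x).
Evaluate each component's likelihood at the observed value:
  L_1 = 1.9·e^(−1.9·0.54) = 1.9·e^(−1.0260) = 0.681032
  L_2 = 2.0·e^(−2.0·0.54) = 2.0·e^(−1.0800) = 0.679191
  L_3 = 2.3·e^(−2.3·0.54) = 2.3·e^(−1.2420) = 0.664254
  L_4 = 2.4·e^(−2.4·0.54) = 2.4·e^(−1.2960) = 0.656698
Unnormalised posteriors:
  π_1·L_1 = 0.29 × 0.681032 = 0.197499
  π_2·L_2 = 0.15 × 0.679191 = 0.101879
  π_3·L_3 = 0.11 × 0.664254 = 0.0730679
  π_4·L_4 = 0.45 × 0.656698 = 0.295514
Evidence: 0.197499 + 0.101879 + 0.0730679 + 0.295514 = 0.66796
Responsibility of Group 4: 0.295514 / 0.66796 ≈ 0.442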